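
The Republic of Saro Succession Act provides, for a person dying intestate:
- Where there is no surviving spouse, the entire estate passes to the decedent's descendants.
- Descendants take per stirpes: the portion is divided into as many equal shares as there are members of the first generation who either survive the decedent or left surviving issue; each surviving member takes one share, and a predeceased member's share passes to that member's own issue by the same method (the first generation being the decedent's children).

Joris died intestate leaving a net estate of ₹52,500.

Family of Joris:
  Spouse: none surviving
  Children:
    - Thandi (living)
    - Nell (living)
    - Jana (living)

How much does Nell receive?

The entire ₹52,500 passes to the descendants.
That amount (₹52,500) is divided into 3 shares of ₹17,500: Thandi, Nell, and Jana each take ₹17,500.

Nell receives ₹17,500.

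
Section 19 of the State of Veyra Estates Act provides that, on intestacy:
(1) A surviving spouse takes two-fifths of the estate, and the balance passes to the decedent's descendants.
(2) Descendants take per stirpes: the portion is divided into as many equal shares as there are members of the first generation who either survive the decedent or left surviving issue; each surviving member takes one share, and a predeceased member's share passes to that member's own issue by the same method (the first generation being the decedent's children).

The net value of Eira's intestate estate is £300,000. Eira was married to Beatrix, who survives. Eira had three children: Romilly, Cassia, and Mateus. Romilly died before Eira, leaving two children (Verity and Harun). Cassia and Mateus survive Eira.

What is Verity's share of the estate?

Verity receives £30,000.

Beatrix takes two-fifths of £300,000 = £120,000. The remaining £180,000 passes to the descendants.
The descendants' portion (£180,000) is divided into 3 shares of £60,000: Cassia and Mateus each take £60,000; Romilly's £60,000 share passes to Romilly's issue.
Romilly's share (£60,000) is divided into 2 shares of £30,000: Verity and Harun each take £30,000.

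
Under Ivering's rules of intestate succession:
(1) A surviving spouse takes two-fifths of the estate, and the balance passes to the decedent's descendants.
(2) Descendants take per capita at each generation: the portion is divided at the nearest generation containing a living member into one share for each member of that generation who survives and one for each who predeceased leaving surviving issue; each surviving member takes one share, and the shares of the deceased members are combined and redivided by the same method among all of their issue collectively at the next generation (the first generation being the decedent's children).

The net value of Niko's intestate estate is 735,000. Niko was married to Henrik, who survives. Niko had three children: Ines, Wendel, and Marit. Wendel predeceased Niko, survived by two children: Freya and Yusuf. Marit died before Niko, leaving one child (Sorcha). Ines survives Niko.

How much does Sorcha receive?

Sorcha receives 98,000.

Henrik takes two-fifths of 735,000 = 294,000. The remaining 441,000 passes to the descendants.
The descendants' portion (441,000) is divided at the children's generation into 3 shares of 147,000. Ines takes 147,000. The 2 shares of the deceased (Wendel and Marit) are combined into a pool of 294,000.
That pool (294,000) is divided at the grandchildren's generation equally among Freya, Yusuf, and Sorcha: 98,000 each.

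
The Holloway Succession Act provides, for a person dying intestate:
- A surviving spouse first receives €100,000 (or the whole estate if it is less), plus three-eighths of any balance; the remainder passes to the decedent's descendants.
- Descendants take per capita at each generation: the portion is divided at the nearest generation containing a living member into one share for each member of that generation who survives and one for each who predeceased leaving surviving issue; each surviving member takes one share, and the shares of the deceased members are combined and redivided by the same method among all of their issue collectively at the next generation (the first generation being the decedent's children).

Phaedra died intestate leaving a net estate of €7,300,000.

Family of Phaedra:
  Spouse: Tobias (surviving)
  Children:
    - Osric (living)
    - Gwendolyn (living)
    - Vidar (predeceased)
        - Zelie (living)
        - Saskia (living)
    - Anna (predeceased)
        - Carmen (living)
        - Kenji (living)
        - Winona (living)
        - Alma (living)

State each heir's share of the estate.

Tobias first takes €100,000, leaving a balance of €7,200,000. Tobias then takes three-eighths of the balance (€2,700,000), for a total of €2,800,000. The remaining €4,500,000 passes to the descendants.
The descendants' portion (€4,500,000) is divided at the children's generation into 4 shares of €1,125,000. Osric and Gwendolyn each take €1,125,000. The 2 shares of the deceased (Vidar and Anna) are combined into a pool of €2,250,000.
That pool (€2,250,000) is divided at the grandchildren's generation equally among Zelie, Saskia, Carmen, Kenji, Winona, and Alma: €375,000 each.

Tobias: €2,800,000; Osric: €1,125,000; Gwendolyn: €1,125,000; Zelie: €375,000; Saskia: €375,000; Carmen: €375,000; Kenji: €375,000; Winona: €375,000; Alma: €375,000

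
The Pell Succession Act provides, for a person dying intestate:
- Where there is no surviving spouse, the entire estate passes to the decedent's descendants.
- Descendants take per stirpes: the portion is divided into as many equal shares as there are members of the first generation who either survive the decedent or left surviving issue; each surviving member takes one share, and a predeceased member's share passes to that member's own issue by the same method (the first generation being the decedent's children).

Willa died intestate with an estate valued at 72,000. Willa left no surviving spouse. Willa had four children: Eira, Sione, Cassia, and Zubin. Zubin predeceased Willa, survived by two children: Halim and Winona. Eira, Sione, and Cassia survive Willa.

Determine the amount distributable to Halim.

Halim receives 9,000.

The entire 72,000 passes to the descendants.
That amount (72,000) is divided into 4 shares of 18,000: Eira, Sione, and Cassia each take 18,000; Zubin's 18,000 share passes to Zubin's issue.
Zubin's share (18,000) is divided into 2 shares of 9,000: Halim and Winona each take 9,000.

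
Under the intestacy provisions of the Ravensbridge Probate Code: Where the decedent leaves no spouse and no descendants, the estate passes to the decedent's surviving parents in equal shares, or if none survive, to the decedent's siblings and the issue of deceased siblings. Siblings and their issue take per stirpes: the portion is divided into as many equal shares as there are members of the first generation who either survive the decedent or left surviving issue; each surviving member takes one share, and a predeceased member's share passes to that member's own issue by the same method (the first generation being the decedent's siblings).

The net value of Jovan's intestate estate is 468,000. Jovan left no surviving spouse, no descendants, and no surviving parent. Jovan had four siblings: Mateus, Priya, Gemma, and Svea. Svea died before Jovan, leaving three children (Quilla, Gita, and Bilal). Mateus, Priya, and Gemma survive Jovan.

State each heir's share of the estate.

The entire 468,000 passes to the siblings and their issue.
That amount (468,000) is divided into 4 shares of 117,000: Mateus, Priya, and Gemma each take 117,000; Svea's 117,000 share passes to Svea's issue.
Svea's share (117,000) is divided into 3 shares of 39,000: Quilla, Gita, and Bilal each take 39,000.

Mateus: 117,000; Priya: 117,000; Gemma: 117,000; Quilla: 39,000; Gita: 39,000; Bilal: 39,000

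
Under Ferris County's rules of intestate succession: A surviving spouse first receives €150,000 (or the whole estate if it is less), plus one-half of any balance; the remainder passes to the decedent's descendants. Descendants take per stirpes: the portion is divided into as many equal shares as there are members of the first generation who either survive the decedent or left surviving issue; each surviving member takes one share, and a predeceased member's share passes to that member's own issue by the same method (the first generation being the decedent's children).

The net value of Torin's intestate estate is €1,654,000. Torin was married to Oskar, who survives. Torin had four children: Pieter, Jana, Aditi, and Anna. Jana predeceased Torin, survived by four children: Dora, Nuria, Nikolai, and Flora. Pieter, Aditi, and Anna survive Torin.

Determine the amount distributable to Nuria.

Nuria receives €47,000.

Oskar first takes €150,000, leaving a balance of €1,504,000. Oskar then takes one-half of the balance (€752,000), for a total of €902,000. The remaining €752,000 passes to the descendants.
The descendants' portion (€752,000) is divided into 4 shares of €188,000: Pieter, Aditi, and Anna each take €188,000; Jana's €188,000 share passes to Jana's issue.
Jana's share (€188,000) is divided into 4 shares of €47,000: Dora, Nuria, Nikolai, and Flora each take €47,000.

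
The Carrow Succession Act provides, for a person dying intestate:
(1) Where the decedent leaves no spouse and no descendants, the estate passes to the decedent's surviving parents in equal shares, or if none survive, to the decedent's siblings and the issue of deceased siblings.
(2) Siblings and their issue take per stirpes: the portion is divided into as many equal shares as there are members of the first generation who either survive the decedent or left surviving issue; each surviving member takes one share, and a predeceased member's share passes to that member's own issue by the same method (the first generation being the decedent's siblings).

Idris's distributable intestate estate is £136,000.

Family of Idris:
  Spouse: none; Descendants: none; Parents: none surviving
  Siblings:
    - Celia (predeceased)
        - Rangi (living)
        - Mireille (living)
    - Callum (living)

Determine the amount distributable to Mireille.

The entire £136,000 passes to the siblings and their issue.
That amount (£136,000) is divided into 2 shares of £68,000: Callum takes £68,000; Celia's £68,000 share passes to Celia's issue.
Celia's share (£68,000) is divided into 2 shares of £34,000: Rangi and Mireille each take £34,000.

Mireille receives £34,000.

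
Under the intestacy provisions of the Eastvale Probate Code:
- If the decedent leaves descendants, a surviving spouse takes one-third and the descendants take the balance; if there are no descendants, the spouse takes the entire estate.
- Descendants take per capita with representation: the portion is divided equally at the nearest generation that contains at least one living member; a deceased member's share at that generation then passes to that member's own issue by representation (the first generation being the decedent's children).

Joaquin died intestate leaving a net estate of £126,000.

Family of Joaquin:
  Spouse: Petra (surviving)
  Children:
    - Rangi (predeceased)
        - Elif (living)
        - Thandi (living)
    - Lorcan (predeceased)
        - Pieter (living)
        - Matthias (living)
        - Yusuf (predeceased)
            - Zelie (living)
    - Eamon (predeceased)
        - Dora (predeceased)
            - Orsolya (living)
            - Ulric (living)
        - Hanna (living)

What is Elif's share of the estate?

Petra takes one-third of £126,000 = £42,000. The remaining £84,000 passes to the descendants.
No child survives, so the initial division is made at the grandchildren's generation.
The descendants' portion (£84,000) is divided into 7 shares of £12,000: Elif, Thandi, Pieter, Matthias, and Hanna each take £12,000; Yusuf's £12,000 share passes to Yusuf's issue; Dora's £12,000 share passes to Dora's issue.
Yusuf's share (£12,000) passes entirely to Zelie.
Dora's share (£12,000) is divided into 2 shares of £6,000: Orsolya and Ulric each take £6,000.

Elif receives £12,000.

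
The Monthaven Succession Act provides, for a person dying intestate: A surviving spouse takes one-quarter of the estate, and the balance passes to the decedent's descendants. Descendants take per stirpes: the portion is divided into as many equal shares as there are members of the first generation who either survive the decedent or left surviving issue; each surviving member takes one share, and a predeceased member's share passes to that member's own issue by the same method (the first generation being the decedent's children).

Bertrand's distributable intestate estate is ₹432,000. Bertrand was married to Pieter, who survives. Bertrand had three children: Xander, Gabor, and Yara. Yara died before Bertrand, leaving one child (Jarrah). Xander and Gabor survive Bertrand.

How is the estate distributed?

Pieter takes one-quarter of ₹432,000 = ₹108,000. The remaining ₹324,000 passes to the descendants.
The descendants' portion (₹324,000) is divided into 3 shares of ₹108,000: Xander and Gabor each take ₹108,000; Yara's ₹108,000 share passes to Yara's issue.
Yara's share (₹108,000) passes entirely to Jarrah.

Pieter: ₹108,000; Xander: ₹108,000; Gabor: ₹108,000; Jarrah: ₹108,000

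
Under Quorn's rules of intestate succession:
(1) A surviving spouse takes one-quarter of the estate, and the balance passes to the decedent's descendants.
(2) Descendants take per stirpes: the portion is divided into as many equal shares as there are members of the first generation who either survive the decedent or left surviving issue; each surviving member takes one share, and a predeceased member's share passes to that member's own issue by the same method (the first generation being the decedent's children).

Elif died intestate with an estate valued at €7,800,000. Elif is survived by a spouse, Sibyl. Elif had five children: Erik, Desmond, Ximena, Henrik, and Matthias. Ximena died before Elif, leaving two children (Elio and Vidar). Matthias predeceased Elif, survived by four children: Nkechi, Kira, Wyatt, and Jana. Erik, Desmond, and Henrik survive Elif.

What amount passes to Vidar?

Vidar receives €585,000.

Sibyl takes one-quarter of €7,800,000 = €1,950,000. The remaining €5,850,000 passes to the descendants.
The descendants' portion (€5,850,000) is divided into 5 shares of €1,170,000: Erik, Desmond, and Henrik each take €1,170,000; Ximena's €1,170,000 share passes to Ximena's issue; Matthias's €1,170,000 share passes to Matthias's issue.
Ximena's share (€1,170,000) is divided into 2 shares of €585,000: Elio and Vidar each take €585,000.
Matthias's share (€1,170,000) is divided into 4 shares of €292,500: Nkechi, Kira, Wyatt, and Jana each take €292,500.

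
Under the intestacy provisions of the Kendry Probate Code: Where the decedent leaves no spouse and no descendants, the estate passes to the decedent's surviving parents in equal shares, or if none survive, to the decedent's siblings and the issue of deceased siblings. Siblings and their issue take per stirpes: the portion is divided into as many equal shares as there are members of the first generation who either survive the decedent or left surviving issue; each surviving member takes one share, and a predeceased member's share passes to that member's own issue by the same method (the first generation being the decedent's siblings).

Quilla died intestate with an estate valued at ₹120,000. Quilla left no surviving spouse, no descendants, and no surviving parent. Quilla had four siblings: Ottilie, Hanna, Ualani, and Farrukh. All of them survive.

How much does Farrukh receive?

The entire ₹120,000 passes to the siblings and their issue.
That amount (₹120,000) is divided into 4 shares of ₹30,000: Ottilie, Hanna, Ualani, and Farrukh each take ₹30,000.

Farrukh receives ₹30,000.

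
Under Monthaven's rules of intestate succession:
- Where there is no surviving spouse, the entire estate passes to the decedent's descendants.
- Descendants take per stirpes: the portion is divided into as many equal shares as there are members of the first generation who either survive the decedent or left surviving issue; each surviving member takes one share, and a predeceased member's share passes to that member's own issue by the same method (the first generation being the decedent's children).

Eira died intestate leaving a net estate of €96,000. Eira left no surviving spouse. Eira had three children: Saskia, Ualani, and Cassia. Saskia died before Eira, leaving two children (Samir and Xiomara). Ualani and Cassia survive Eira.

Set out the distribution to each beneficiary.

Samir: €16,000; Xiomara: €16,000; Ualani: €32,000; Cassia: €32,000

The entire €96,000 passes to the descendants.
That amount (€96,000) is divided into 3 shares of €32,000: Ualani and Cassia each take €32,000; Saskia's €32,000 share passes to Saskia's issue.
Saskia's share (€32,000) is divided into 2 shares of €16,000: Samir and Xiomara each take €16,000.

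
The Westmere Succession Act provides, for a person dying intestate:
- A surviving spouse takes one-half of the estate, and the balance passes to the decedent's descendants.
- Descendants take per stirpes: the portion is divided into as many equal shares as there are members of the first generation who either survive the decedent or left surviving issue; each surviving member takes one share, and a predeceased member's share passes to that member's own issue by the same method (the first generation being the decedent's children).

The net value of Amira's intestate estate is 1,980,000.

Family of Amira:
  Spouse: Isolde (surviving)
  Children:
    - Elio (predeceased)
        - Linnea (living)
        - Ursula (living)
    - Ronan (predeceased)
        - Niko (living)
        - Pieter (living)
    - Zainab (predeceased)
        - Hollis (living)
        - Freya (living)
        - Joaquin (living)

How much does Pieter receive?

Pieter receives 165,000.

Isolde takes one-half of 1,980,000 = 990,000. The remaining 990,000 passes to the descendants.
The descendants' portion (990,000) is divided into 3 shares of 330,000: Elio's 330,000 share passes to Elio's issue; Ronan's 330,000 share passes to Ronan's issue; Zainab's 330,000 share passes to Zainab's issue.
Elio's share (330,000) is divided into 2 shares of 165,000: Linnea and Ursula each take 165,000.
Ronan's share (330,000) is divided into 2 shares of 165,000: Niko and Pieter each take 165,000.
Zainab's share (330,000) is divided into 3 shares of 110,000: Hollis, Freya, and Joaquin each take 110,000.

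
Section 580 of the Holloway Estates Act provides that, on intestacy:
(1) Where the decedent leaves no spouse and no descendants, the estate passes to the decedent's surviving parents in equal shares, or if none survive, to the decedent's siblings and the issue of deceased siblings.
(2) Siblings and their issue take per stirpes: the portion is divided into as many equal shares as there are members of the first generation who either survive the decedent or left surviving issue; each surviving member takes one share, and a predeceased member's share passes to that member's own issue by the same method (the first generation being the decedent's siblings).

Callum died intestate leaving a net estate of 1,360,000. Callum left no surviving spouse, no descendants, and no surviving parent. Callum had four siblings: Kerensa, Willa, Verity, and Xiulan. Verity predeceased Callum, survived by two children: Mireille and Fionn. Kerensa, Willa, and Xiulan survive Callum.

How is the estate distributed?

The entire 1,360,000 passes to the siblings and their issue.
That amount (1,360,000) is divided into 4 shares of 340,000: Kerensa, Willa, and Xiulan each take 340,000; Verity's 340,000 share passes to Verity's issue.
Verity's share (340,000) is divided into 2 shares of 170,000: Mireille and Fionn each take 170,000.

Kerensa: 340,000; Willa: 340,000; Mireille: 170,000; Fionn: 170,000; Xiulan: 340,000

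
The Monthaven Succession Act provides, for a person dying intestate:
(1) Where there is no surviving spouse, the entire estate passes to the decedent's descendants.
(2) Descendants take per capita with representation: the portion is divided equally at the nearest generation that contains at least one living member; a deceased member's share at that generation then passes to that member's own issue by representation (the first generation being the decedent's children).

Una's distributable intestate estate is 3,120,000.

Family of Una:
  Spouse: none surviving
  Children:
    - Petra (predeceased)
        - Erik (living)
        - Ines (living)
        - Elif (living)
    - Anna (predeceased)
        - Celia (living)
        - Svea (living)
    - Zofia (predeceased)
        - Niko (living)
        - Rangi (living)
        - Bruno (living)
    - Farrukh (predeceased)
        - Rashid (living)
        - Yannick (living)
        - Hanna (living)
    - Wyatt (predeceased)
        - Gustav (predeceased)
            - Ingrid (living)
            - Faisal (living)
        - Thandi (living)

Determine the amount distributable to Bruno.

The entire 3,120,000 passes to the descendants.
No child survives, so the initial division is made at the grandchildren's generation.
That amount (3,120,000) is divided into 13 shares of 240,000: Erik, Ines, Elif, Celia, Svea, Niko, Rangi, Bruno, Rashid, Yannick, Hanna, and Thandi each take 240,000; Gustav's 240,000 share passes to Gustav's issue.
Gustav's share (240,000) is divided into 2 shares of 120,000: Ingrid and Faisal each take 120,000.

Bruno receives 240,000.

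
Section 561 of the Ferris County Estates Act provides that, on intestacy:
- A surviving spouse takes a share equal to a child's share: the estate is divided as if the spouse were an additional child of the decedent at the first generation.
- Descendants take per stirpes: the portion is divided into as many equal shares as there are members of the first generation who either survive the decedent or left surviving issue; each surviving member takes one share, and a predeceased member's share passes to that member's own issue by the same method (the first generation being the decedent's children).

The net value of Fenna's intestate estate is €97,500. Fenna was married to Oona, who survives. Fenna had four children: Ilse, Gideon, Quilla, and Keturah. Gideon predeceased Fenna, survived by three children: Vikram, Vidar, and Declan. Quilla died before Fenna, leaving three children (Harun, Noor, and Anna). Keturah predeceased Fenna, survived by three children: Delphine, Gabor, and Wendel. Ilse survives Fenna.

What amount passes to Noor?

Noor receives €6,500.

The spouse counts as an additional share at the children's level, so there are 5 primary shares of €19,500. Oona takes one such share (€19,500).
The children's combined portion (€78,000) is divided into 4 shares of €19,500: Ilse takes €19,500; Gideon's €19,500 share passes to Gideon's issue; Quilla's €19,500 share passes to Quilla's issue; Keturah's €19,500 share passes to Keturah's issue.
Gideon's share (€19,500) is divided into 3 shares of €6,500: Vikram, Vidar, and Declan each take €6,500.
Quilla's share (€19,500) is divided into 3 shares of €6,500: Harun, Noor, and Anna each take €6,500.
Keturah's share (€19,500) is divided into 3 shares of €6,500: Delphine, Gabor, and Wendel each take €6,500.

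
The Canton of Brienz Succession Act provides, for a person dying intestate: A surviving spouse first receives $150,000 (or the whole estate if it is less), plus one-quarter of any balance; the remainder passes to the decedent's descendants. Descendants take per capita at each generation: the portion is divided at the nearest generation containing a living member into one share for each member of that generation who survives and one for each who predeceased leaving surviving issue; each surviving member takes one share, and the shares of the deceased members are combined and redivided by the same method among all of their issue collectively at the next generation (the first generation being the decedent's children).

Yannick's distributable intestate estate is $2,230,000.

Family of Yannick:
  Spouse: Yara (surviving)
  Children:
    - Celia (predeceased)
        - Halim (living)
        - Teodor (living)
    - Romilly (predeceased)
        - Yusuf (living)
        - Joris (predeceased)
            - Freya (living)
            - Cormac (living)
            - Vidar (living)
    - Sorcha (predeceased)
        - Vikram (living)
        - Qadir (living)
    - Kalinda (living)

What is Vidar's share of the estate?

Vidar receives $65,000.

Yara first takes $150,000, leaving a balance of $2,080,000. Yara then takes one-quarter of the balance ($520,000), for a total of $670,000. The remaining $1,560,000 passes to the descendants.
The descendants' portion ($1,560,000) is divided at the children's generation into 4 shares of $390,000. Kalinda takes $390,000. The 3 shares of the deceased (Celia, Romilly, and Sorcha) are combined into a pool of $1,170,000.
That pool ($1,170,000) is divided at the grandchildren's generation into 6 shares of $195,000. Halim, Teodor, Yusuf, Vikram, and Qadir each take $195,000. The remaining share for the deceased Joris ($195,000) is carried to the next generation.
That pool ($195,000) is divided at the great-grandchildren's generation equally among Freya, Cormac, and Vidar: $65,000 each.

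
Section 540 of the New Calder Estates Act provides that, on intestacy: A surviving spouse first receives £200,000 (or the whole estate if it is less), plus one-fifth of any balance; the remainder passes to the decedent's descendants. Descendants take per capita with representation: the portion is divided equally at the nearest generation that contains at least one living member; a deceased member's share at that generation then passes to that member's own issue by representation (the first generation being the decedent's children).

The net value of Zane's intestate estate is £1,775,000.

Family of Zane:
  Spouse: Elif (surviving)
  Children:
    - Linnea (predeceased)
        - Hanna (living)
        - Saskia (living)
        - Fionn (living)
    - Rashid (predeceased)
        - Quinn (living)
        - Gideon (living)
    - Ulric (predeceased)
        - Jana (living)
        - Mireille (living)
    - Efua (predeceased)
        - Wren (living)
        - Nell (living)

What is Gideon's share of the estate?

Gideon receives £140,000.

Elif first takes £200,000, leaving a balance of £1,575,000. Elif then takes one-fifth of the balance (£315,000), for a total of £515,000. The remaining £1,260,000 passes to the descendants.
No child survives, so the initial division is made at the grandchildren's generation.
The descendants' portion (£1,260,000) is divided into 9 shares of £140,000: Hanna, Saskia, Fionn, Quinn, Gideon, Jana, Mireille, Wren, and Nell each take £140,000.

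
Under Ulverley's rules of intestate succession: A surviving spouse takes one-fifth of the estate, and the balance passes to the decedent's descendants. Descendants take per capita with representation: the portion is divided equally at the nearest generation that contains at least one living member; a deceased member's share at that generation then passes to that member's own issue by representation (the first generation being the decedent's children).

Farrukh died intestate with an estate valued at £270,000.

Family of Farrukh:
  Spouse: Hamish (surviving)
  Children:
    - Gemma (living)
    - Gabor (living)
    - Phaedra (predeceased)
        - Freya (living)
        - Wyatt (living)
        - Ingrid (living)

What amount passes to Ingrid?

Ingrid receives £24,000.

Hamish takes one-fifth of £270,000 = £54,000. The remaining £216,000 passes to the descendants.
The descendants' portion (£216,000) is divided into 3 shares of £72,000: Gemma and Gabor each take £72,000; Phaedra's £72,000 share passes to Phaedra's issue.
Phaedra's share (£72,000) is divided into 3 shares of £24,000: Freya, Wyatt, and Ingrid each take £24,000.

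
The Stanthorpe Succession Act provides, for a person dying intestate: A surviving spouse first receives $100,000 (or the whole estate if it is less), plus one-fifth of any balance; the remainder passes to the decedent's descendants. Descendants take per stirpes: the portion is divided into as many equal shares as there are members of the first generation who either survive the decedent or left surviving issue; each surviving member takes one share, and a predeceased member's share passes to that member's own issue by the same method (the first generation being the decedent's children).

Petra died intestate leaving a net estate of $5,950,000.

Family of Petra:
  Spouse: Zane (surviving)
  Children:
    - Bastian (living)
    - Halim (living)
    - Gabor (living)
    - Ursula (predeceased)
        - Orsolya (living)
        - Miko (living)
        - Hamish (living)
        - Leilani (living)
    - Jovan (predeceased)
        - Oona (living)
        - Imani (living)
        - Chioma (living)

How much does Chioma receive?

Zane first takes $100,000, leaving a balance of $5,850,000. Zane then takes one-fifth of the balance ($1,170,000), for a total of $1,270,000. The remaining $4,680,000 passes to the descendants.
The descendants' portion ($4,680,000) is divided into 5 shares of $936,000: Bastian, Halim, and Gabor each take $936,000; Ursula's $936,000 share passes to Ursula's issue; Jovan's $936,000 share passes to Jovan's issue.
Ursula's share ($936,000) is divided into 4 shares of $234,000: Orsolya, Miko, Hamish, and Leilani each take $234,000.
Jovan's share ($936,000) is divided into 3 shares of $312,000: Oona, Imani, and Chioma each take $312,000.

Chioma receives $312,000.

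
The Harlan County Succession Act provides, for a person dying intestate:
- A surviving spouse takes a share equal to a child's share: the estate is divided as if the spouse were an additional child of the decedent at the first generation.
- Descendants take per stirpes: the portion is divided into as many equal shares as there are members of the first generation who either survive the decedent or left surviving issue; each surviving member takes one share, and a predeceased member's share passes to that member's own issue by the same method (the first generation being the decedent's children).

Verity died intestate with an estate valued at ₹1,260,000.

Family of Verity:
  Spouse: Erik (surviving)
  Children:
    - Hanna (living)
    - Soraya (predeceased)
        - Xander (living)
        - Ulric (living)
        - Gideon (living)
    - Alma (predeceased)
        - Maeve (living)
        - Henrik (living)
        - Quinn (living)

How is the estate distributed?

Erik: ₹315,000; Hanna: ₹315,000; Xander: ₹105,000; Ulric: ₹105,000; Gideon: ₹105,000; Maeve: ₹105,000; Henrik: ₹105,000; Quinn: ₹105,000

The spouse counts as an additional share at the children's level, so there are 4 primary shares of ₹315,000. Erik takes one such share (₹315,000).
The children's combined portion (₹945,000) is divided into 3 shares of ₹315,000: Hanna takes ₹315,000; Soraya's ₹315,000 share passes to Soraya's issue; Alma's ₹315,000 share passes to Alma's issue.
Soraya's share (₹315,000) is divided into 3 shares of ₹105,000: Xander, Ulric, and Gideon each take ₹105,000.
Alma's share (₹315,000) is divided into 3 shares of ₹105,000: Maeve, Henrik, and Quinn each take ₹105,000.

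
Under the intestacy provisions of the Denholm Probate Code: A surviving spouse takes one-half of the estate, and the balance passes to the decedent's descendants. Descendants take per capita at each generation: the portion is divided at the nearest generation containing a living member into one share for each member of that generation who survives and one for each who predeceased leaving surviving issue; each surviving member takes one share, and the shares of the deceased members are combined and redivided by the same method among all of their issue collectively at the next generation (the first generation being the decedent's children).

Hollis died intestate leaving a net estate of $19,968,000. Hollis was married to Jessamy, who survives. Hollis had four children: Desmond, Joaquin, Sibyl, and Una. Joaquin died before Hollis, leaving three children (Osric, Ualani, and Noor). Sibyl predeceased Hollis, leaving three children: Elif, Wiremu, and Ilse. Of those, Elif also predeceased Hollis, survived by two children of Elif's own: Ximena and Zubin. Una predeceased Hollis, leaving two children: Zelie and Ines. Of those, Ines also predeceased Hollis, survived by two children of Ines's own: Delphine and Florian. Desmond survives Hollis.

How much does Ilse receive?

Jessamy takes one-half of $19,968,000 = $9,984,000. The remaining $9,984,000 passes to the descendants.
The descendants' portion ($9,984,000) is divided at the children's generation into 4 shares of $2,496,000. Desmond takes $2,496,000. The 3 shares of the deceased (Joaquin, Sibyl, and Una) are combined into a pool of $7,488,000.
That pool ($7,488,000) is divided at the grandchildren's generation into 8 shares of $936,000. Osric, Ualani, Noor, Wiremu, Ilse, and Zelie each take $936,000. The 2 shares of the deceased (Elif and Ines) are combined into a pool of $1,872,000.
That pool ($1,872,000) is divided at the great-grandchildren's generation equally among Ximena, Zubin, Delphine, and Florian: $468,000 each.

Ilse receives $936,000.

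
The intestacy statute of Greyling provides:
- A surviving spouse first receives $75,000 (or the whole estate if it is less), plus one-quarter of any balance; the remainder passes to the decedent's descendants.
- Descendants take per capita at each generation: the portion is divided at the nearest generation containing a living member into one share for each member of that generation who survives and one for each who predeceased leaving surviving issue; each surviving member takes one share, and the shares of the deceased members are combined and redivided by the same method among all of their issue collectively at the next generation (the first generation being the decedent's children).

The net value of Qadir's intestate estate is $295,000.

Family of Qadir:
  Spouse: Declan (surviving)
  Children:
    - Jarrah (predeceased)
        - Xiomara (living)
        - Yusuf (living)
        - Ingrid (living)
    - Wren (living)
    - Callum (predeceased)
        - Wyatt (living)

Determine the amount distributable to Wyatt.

Wyatt receives $27,500.

Declan first takes $75,000, leaving a balance of $220,000. Declan then takes one-quarter of the balance ($55,000), for a total of $130,000. The remaining $165,000 passes to the descendants.
The descendants' portion ($165,000) is divided at the children's generation into 3 shares of $55,000. Wren takes $55,000. The 2 shares of the deceased (Jarrah and Callum) are combined into a pool of $110,000.
That pool ($110,000) is divided at the grandchildren's generation equally among Xiomara, Yusuf, Ingrid, and Wyatt: $27,500 each.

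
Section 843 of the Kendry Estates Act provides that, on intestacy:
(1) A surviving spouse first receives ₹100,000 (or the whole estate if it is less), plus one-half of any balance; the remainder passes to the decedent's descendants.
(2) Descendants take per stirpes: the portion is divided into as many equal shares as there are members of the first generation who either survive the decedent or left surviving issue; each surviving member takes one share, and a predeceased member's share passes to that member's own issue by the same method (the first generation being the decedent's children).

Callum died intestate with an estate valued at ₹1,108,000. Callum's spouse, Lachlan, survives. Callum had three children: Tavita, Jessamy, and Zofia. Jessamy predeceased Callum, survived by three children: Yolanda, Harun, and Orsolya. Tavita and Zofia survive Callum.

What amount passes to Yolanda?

Yolanda receives ₹56,000.

Lachlan first takes ₹100,000, leaving a balance of ₹1,008,000. Lachlan then takes one-half of the balance (₹504,000), for a total of ₹604,000. The remaining ₹504,000 passes to the descendants.
The descendants' portion (₹504,000) is divided into 3 shares of ₹168,000: Tavita and Zofia each take ₹168,000; Jessamy's ₹168,000 share passes to Jessamy's issue.
Jessamy's share (₹168,000) is divided into 3 shares of ₹56,000: Yolanda, Harun, and Orsolya each take ₹56,000.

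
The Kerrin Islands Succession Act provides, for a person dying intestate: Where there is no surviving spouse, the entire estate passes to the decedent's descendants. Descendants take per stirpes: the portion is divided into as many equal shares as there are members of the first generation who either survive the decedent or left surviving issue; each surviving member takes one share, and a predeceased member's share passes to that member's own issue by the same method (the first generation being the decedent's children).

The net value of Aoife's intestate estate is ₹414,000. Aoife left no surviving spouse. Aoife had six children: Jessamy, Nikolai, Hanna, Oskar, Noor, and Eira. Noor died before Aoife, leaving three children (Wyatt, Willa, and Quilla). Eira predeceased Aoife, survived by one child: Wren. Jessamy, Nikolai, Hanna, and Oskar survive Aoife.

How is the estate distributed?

The entire ₹414,000 passes to the descendants.
That amount (₹414,000) is divided into 6 shares of ₹69,000: Jessamy, Nikolai, Hanna, and Oskar each take ₹69,000; Noor's ₹69,000 share passes to Noor's issue; Eira's ₹69,000 share passes to Eira's issue.
Noor's share (₹69,000) is divided into 3 shares of ₹23,000: Wyatt, Willa, and Quilla each take ₹23,000.
Eira's share (₹69,000) passes entirely to Wren.

Jessamy: ₹69,000; Nikolai: ₹69,000; Hanna: ₹69,000; Oskar: ₹69,000; Wyatt: ₹23,000; Willa: ₹23,000; Quilla: ₹23,000; Wren: ₹69,000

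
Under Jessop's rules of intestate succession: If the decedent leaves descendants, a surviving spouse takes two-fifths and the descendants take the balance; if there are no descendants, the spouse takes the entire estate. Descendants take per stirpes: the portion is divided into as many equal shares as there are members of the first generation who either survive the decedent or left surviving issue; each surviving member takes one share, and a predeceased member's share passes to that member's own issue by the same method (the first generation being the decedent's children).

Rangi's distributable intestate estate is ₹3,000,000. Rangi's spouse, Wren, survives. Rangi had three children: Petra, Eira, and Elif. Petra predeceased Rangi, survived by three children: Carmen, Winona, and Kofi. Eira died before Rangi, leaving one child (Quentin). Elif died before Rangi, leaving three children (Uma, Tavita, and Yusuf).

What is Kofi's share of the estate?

Wren takes two-fifths of ₹3,000,000 = ₹1,200,000. The remaining ₹1,800,000 passes to the descendants.
The descendants' portion (₹1,800,000) is divided into 3 shares of ₹600,000: Petra's ₹600,000 share passes to Petra's issue; Eira's ₹600,000 share passes to Eira's issue; Elif's ₹600,000 share passes to Elif's issue.
Petra's share (₹600,000) is divided into 3 shares of ₹200,000: Carmen, Winona, and Kofi each take ₹200,000.
Eira's share (₹600,000) passes entirely to Quentin.
Elif's share (₹600,000) is divided into 3 shares of ₹200,000: Uma, Tavita, and Yusuf each take ₹200,000.

Kofi receives ₹200,000.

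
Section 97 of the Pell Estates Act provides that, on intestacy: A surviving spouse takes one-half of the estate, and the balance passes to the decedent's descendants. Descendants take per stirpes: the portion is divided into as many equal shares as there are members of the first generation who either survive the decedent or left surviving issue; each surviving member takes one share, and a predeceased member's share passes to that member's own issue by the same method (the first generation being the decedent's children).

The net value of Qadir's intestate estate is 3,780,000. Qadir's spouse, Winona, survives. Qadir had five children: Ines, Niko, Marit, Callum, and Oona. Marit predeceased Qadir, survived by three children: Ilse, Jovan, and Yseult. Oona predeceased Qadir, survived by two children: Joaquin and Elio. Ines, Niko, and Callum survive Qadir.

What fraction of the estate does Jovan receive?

Jovan receives 1/30 of the estate.

Winona takes one-half of 3,780,000 = 1,890,000. The remaining 1,890,000 passes to the descendants.
The descendants' portion (1,890,000) is divided into 5 shares of 378,000: Ines, Niko, and Callum each take 378,000; Marit's 378,000 share passes to Marit's issue; Oona's 378,000 share passes to Oona's issue.
Marit's share (378,000) is divided into 3 shares of 126,000: Ilse, Jovan, and Yseult each take 126,000.
Oona's share (378,000) is divided into 2 shares of 189,000: Joaquin and Elio each take 189,000.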